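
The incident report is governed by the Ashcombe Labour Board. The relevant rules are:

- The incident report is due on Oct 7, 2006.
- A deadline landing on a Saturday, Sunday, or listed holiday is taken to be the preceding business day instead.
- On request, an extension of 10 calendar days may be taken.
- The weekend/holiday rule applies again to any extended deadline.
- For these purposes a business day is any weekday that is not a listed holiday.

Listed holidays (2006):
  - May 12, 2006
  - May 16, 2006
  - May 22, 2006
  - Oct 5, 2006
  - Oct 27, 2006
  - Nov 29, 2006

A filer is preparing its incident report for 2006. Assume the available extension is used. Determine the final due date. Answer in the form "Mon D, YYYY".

The stated deadline is Oct 7, 2006.
Oct 7, 2006 falls on a Saturday. Rolling to the preceding business day gives Oct 6, 2006, a Friday.
Applying the 10-calendar-day extension: Oct 6, 2006 + 10 days = Oct 16, 2006.
Oct 16, 2006 is a Monday and not a listed holiday, so it stands.
So the filing is due Oct 16, 2006.

Oct 16, 2006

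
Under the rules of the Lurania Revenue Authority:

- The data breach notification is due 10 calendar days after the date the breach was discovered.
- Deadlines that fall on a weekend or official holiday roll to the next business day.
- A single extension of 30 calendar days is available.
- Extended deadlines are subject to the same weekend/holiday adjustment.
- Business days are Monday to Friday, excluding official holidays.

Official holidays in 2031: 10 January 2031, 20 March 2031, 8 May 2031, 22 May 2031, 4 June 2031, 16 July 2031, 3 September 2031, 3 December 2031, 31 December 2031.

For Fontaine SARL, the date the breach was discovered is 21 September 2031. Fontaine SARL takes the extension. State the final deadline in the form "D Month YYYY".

31 October 2031

Trigger date 21 September 2031 + 10 calendar days = 1 October 2031.
Since 1 October 2031 is a Wednesday and not a holiday, the date is unchanged.
With the 30-day extension, 1 October 2031 becomes 31 October 2031.
31 October 2031 is a Friday and not a listed holiday, so it stands.
So the filing is due 31 October 2031.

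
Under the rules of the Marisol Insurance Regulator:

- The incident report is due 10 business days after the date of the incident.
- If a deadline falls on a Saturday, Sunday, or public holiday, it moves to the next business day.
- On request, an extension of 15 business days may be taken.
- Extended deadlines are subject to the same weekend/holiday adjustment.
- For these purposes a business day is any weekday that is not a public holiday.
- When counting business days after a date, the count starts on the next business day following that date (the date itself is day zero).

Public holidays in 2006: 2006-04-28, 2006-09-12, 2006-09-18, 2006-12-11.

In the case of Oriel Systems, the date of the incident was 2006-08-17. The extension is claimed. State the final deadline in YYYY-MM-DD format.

10 business days after 2006-08-17, excluding weekends and holidays, is 2006-08-31.
2006-08-31 (Thursday) is already a business day.
Applying the 15-business-day extension: 15 business days after 2006-08-31 is 2006-09-25.
2006-09-25 falls on a Monday, which is a business day, so no adjustment is needed.
The final due date is 2006-09-25.

2006-09-25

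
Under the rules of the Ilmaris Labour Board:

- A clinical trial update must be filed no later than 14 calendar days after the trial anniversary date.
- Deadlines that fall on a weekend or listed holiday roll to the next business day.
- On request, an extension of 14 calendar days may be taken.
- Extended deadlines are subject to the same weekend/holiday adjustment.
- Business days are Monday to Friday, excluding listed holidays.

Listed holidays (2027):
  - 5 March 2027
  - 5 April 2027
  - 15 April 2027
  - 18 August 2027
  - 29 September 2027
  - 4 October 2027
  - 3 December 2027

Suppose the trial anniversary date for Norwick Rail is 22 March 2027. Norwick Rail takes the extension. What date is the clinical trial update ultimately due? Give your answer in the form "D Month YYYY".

20 April 2027

Trigger date 22 March 2027 + 14 calendar days = 5 April 2027.
5 April 2027 is a listed holiday; the next business day is 6 April 2027 (Tuesday).
The 14-calendar-day extension moves the deadline from 6 April 2027 to 20 April 2027.
20 April 2027 (Tuesday) is already a business day.
The final due date is 20 April 2027.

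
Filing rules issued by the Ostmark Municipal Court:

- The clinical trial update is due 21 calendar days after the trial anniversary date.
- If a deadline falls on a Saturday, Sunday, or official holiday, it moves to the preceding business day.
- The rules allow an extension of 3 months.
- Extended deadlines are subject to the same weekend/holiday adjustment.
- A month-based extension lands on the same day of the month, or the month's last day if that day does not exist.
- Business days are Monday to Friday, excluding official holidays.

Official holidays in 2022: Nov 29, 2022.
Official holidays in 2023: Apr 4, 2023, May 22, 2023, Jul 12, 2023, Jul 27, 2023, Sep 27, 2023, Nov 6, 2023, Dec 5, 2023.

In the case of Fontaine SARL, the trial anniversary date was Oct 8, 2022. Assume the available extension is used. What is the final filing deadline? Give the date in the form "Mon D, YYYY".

Jan 27, 2023

21 calendar days after Oct 8, 2022 is Oct 29, 2022.
Oct 29, 2022 falls on a Saturday. Rolling to the preceding business day gives Oct 28, 2022, a Friday.
Applying the 3 months extension: 3 months after Oct 28, 2022 is Jan 28, 2023.
Jan 28, 2023 is a Saturday; the preceding business day is Jan 27, 2023 (Friday).
Deadline: Jan 27, 2023.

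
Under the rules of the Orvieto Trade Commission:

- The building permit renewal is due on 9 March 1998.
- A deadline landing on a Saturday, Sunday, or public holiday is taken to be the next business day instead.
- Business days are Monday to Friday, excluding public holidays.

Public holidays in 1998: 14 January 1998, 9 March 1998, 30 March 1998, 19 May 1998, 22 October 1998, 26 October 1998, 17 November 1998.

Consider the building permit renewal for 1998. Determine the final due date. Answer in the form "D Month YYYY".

10 March 1998

Start from the fixed due date, 9 March 1998.
9 March 1998 is a listed holiday; the next business day is 10 March 1998 (Tuesday).
Final deadline: 10 March 1998.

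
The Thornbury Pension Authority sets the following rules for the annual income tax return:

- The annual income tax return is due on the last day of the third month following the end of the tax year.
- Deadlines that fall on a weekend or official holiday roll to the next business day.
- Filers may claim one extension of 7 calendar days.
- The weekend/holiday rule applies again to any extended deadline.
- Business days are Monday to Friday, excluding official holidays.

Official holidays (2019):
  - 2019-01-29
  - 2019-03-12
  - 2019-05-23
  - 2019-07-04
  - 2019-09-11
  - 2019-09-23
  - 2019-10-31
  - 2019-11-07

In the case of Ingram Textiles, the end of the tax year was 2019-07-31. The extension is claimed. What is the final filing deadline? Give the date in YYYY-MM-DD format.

The third month after 2019-07-31 is October 2019, whose last day is 2019-10-31.
2019-10-31 falls on a listed holiday. Rolling to the next business day gives 2019-11-01, a Friday.
With the 7-day extension, 2019-11-01 becomes 2019-11-08.
2019-11-08 is a Friday and not a listed holiday, so it stands.
Deadline: 2019-11-08.

2019-11-08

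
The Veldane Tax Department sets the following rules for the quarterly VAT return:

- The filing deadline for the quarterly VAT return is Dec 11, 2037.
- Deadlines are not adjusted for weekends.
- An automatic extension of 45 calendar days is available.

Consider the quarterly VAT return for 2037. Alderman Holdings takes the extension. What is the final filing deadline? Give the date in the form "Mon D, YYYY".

The stated deadline is Dec 11, 2037.
Dec 11, 2037 is a Friday; no weekend or holiday adjustment applies.
With the 45-day extension, Dec 11, 2037 becomes Jan 25, 2038.
Jan 25, 2038 is a Monday; no weekend or holiday adjustment applies.
So the filing is due Jan 25, 2038.

Jan 25, 2038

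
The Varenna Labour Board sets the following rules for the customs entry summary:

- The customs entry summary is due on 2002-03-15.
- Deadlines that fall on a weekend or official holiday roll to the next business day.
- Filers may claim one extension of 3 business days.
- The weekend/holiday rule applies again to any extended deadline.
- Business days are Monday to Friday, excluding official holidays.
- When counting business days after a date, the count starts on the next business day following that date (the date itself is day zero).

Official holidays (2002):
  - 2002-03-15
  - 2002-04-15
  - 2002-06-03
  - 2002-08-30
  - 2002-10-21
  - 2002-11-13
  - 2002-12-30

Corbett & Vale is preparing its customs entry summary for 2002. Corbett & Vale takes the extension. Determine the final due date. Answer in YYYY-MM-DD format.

The statutory due date is 2002-03-15.
2002-03-15 is a listed holiday; the next business day is 2002-03-18 (Monday).
The 3-business-day extension runs from 2002-03-18 to 2002-03-21.
Since 2002-03-21 is a Thursday and not a holiday, the date is unchanged.
Deadline: 2002-03-21.

2002-03-21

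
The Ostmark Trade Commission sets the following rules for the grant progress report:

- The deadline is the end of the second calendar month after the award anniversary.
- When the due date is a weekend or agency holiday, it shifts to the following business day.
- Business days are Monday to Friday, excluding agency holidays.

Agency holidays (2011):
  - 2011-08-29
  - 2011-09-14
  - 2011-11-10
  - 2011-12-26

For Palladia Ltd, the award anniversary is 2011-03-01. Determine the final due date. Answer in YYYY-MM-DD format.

The second month after 2011-03-01 is May 2011, whose last day is 2011-05-31.
2011-05-31 is a Tuesday and not a listed holiday, so it stands.
The final due date is 2011-05-31.

2011-05-31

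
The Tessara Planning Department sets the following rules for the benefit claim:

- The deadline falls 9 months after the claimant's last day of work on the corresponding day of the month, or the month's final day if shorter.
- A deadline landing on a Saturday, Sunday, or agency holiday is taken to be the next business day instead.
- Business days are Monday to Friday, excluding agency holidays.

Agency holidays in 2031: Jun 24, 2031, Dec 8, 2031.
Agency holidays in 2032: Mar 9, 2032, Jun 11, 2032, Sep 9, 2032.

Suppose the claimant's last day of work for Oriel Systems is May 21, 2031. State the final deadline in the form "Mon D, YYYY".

Feb 23, 2032

9 months from May 21, 2031 is Feb 21, 2032.
Feb 21, 2032 falls on a Saturday. Rolling to the next business day gives Feb 23, 2032, a Monday.
Deadline: Feb 23, 2032.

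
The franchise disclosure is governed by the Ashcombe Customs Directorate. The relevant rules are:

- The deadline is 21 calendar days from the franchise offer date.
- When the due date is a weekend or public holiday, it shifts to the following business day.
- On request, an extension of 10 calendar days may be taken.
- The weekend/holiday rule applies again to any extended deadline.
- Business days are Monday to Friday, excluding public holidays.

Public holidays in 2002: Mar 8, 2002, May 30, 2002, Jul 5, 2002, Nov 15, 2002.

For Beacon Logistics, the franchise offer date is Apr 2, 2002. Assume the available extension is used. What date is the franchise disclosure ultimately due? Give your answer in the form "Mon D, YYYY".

May 3, 2002

Adding 21 calendar days to Apr 2, 2002 gives Apr 23, 2002.
Apr 23, 2002 falls on a Tuesday, which is a business day, so no adjustment is needed.
Add the 10 calendar-day extension to Apr 23, 2002: May 3, 2002.
Since May 3, 2002 is a Friday and not a holiday, the date is unchanged.
So the filing is due May 3, 2002.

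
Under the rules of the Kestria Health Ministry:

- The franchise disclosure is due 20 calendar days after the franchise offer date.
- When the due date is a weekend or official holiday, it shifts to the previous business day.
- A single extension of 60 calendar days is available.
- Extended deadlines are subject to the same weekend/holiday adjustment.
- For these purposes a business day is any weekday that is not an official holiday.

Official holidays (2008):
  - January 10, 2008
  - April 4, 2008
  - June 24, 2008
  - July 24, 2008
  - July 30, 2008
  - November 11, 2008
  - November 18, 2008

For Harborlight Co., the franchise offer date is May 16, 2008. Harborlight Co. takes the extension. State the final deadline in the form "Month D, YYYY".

Adding 20 calendar days to May 16, 2008 gives June 5, 2008.
June 5, 2008 (Thursday) is already a business day.
Applying the 60-calendar-day extension: June 5, 2008 + 60 days = August 4, 2008.
August 4, 2008 is a Monday and not a listed holiday, so it stands.
The final due date is August 4, 2008.

August 4, 2008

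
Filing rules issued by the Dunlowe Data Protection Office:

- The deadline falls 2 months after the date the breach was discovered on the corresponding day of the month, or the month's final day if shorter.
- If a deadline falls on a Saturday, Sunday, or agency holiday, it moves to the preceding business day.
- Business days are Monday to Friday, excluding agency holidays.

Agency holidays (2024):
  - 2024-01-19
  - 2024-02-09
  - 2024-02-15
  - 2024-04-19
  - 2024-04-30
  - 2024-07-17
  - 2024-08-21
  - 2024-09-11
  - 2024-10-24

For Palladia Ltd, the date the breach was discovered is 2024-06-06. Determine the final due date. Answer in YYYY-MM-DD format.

2024-08-06

Moving 2 months forward from 2024-06-06 on the corresponding day gives 2024-08-06.
2024-08-06 falls on a Tuesday, which is a business day, so no adjustment is needed.
The final due date is 2024-08-06.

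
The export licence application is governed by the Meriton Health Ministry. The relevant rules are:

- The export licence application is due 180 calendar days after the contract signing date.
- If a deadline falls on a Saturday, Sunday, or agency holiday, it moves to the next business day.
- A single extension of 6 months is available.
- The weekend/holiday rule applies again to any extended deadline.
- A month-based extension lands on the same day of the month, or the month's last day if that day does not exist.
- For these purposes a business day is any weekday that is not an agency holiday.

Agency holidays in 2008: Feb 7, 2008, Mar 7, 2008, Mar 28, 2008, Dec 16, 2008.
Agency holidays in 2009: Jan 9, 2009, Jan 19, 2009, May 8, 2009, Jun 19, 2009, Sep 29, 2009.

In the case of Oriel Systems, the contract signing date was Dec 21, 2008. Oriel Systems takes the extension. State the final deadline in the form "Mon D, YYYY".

Dec 22, 2009

180 calendar days after Dec 21, 2008 is Jun 19, 2009.
Jun 19, 2009 is a listed holiday; the next business day is Jun 22, 2009 (Monday).
Applying the 6 months extension: 6 months after Jun 22, 2009 is Dec 22, 2009.
Since Dec 22, 2009 is a Tuesday and not a holiday, the date is unchanged.
So the filing is due Dec 22, 2009.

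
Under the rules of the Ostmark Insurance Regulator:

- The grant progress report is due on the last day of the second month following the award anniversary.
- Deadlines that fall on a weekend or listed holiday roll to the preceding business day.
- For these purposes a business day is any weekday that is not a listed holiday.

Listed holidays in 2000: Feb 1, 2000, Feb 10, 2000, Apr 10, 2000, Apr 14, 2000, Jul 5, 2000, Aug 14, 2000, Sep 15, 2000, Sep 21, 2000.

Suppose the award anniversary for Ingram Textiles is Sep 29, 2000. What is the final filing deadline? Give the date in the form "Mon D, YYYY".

2 months after Sep 29, 2000 falls in November 2000; the last day of that month is Nov 30, 2000.
Nov 30, 2000 is a Thursday and not a listed holiday, so it stands.
The final due date is Nov 30, 2000.

Nov 30, 2000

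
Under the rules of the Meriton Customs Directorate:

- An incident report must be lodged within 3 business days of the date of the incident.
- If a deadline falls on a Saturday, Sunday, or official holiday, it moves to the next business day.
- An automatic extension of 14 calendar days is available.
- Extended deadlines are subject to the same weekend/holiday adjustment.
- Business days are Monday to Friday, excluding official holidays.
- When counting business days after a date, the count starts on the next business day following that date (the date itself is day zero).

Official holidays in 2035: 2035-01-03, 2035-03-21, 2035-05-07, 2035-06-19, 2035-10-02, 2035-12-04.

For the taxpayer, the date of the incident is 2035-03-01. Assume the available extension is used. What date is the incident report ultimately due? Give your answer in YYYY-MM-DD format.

2035-03-20

3 business days after 2035-03-01, excluding weekends and holidays, is 2035-03-06.
2035-03-06 is a Tuesday and not a listed holiday, so it stands.
With the 14-day extension, 2035-03-06 becomes 2035-03-20.
2035-03-20 is a Tuesday and not a listed holiday, so it stands.
Deadline: 2035-03-20.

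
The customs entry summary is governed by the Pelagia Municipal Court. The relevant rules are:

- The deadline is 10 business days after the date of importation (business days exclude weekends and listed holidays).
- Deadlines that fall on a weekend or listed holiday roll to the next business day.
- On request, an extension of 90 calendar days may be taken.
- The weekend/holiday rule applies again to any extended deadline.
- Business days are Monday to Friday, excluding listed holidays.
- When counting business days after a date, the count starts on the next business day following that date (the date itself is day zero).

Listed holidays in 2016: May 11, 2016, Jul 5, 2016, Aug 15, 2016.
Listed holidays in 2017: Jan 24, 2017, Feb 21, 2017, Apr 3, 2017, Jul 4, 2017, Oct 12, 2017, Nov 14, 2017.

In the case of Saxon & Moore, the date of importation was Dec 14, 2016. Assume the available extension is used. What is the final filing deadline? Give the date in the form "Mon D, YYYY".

Mar 28, 2017

10 business days after Dec 14, 2016, excluding weekends and holidays, is Dec 28, 2016.
Dec 28, 2016 is a Wednesday and not a listed holiday, so it stands.
With the 90-day extension, Dec 28, 2016 becomes Mar 28, 2017.
Mar 28, 2017 is a Tuesday and not a listed holiday, so it stands.
Deadline: Mar 28, 2017.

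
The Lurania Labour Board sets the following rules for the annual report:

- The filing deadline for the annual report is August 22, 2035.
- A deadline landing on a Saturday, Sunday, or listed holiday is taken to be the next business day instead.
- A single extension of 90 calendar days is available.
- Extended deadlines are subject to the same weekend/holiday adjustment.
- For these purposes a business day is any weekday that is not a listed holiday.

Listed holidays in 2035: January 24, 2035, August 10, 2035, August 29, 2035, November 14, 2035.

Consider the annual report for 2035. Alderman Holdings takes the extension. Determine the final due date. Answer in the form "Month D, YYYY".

November 20, 2035

The statutory due date is August 22, 2035.
Since August 22, 2035 is a Wednesday and not a holiday, the date is unchanged.
Applying the 90-calendar-day extension: August 22, 2035 + 90 days = November 20, 2035.
November 20, 2035 is a Tuesday and not a listed holiday, so it stands.
Deadline: November 20, 2035.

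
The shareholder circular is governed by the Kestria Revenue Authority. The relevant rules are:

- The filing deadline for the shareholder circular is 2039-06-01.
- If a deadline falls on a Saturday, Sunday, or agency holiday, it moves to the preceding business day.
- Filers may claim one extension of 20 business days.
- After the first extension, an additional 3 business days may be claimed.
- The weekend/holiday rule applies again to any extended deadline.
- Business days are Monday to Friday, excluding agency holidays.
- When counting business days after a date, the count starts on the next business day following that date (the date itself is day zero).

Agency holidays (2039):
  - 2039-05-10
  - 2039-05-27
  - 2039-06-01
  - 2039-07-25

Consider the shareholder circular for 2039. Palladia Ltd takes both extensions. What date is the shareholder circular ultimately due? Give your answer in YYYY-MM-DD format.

The statutory due date is 2039-06-01.
2039-06-01 is a listed holiday; the preceding business day is 2039-05-31 (Tuesday).
The 20-business-day extension runs from 2039-05-31 to 2039-06-29.
2039-06-29 is a Wednesday and not a listed holiday, so it stands.
The 3-business-day extension runs from 2039-06-29 to 2039-07-04.
2039-07-04 (Monday) is already a business day.
The final due date is 2039-07-04.

2039-07-04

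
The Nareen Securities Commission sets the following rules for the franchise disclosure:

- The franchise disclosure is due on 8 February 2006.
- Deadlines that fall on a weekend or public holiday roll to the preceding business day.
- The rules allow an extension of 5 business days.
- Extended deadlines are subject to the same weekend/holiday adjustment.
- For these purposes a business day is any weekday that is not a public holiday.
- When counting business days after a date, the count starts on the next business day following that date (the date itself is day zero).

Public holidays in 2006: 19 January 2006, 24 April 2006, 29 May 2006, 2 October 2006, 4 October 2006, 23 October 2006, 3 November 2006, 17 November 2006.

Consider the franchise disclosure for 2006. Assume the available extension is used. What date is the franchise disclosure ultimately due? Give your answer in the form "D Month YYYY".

15 February 2006

The statutory due date is 8 February 2006.
8 February 2006 falls on a Wednesday, which is a business day, so no adjustment is needed.
Applying the 5-business-day extension: 5 business days after 8 February 2006 is 15 February 2006.
15 February 2006 falls on a Wednesday, which is a business day, so no adjustment is needed.
Final deadline: 15 February 2006.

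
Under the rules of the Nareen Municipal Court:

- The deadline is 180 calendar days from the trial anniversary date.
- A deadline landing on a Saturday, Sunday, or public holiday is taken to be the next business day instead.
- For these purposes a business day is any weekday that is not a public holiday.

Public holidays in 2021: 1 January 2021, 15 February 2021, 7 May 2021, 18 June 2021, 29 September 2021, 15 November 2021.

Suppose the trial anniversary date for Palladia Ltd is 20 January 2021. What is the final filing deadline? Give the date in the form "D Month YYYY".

19 July 2021

Adding 180 calendar days to 20 January 2021 gives 19 July 2021.
19 July 2021 (Monday) is already a business day.
The final due date is 19 July 2021.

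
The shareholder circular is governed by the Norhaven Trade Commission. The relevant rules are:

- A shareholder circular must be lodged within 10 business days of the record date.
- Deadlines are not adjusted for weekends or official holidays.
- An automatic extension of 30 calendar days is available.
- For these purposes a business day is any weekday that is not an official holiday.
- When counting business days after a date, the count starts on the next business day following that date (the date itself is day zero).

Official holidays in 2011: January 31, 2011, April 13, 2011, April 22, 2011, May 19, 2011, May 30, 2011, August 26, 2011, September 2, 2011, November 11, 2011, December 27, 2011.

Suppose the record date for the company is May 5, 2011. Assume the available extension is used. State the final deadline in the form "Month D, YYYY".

June 19, 2011

10 business days after May 5, 2011, excluding weekends and holidays, is May 20, 2011.
May 20, 2011 falls on a Friday. The rules make no weekend/holiday allowance, so it remains May 20, 2011.
The 30-calendar-day extension moves the deadline from May 20, 2011 to June 19, 2011.
No adjustment is made for weekends or holidays, so June 19, 2011 stands.
Deadline: June 19, 2011.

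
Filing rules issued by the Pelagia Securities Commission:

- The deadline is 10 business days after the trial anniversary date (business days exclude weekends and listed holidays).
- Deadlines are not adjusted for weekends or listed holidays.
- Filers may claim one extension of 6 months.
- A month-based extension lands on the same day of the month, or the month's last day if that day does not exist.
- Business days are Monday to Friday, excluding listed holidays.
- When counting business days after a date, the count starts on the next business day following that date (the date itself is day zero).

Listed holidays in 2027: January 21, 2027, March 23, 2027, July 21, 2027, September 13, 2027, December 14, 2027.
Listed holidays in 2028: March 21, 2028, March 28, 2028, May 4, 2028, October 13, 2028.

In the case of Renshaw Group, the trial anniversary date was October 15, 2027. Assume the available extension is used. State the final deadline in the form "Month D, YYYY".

Starting the day after October 15, 2027 and counting 10 business days lands on October 29, 2027.
October 29, 2027 is a Friday; no weekend or holiday adjustment applies.
Add 6 months to October 29, 2027: April 29, 2028.
April 29, 2028 is a Saturday; no weekend or holiday adjustment applies.
Final deadline: April 29, 2028.

April 29, 2028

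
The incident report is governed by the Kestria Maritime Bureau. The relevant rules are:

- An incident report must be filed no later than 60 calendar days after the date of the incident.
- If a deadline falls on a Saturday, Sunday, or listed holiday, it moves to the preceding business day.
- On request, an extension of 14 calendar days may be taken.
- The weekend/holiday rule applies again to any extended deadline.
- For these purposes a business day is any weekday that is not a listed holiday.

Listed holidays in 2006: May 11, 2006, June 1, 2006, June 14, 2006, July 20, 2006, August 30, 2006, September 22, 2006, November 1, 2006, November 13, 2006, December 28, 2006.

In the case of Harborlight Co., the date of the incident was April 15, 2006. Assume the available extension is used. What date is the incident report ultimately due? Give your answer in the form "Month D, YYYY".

From April 15, 2006, 60 calendar days later is June 14, 2006.
June 14, 2006 falls on a listed holiday. Rolling to the preceding business day gives June 13, 2006, a Tuesday.
With the 14-day extension, June 13, 2006 becomes June 27, 2006.
June 27, 2006 (Tuesday) is already a business day.
Deadline: June 27, 2006.

June 27, 2006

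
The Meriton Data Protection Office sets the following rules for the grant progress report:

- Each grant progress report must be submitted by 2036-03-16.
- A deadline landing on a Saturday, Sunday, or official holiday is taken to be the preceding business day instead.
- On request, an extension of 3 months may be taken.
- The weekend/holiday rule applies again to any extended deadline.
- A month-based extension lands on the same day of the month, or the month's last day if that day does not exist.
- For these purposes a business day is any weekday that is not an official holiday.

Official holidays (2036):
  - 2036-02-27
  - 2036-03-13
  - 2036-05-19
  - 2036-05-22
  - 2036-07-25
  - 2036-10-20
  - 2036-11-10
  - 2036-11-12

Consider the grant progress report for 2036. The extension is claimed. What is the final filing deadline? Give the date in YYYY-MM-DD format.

2036-06-13

Start from the fixed due date, 2036-03-16.
2036-03-16 is a Sunday, so it moves to the preceding business day, 2036-03-14 (Friday).
The 3 months extension carries 2036-03-14 to 2036-06-14.
Because 2036-06-14 is a Saturday, the deadline becomes 2036-06-13 (Friday).
So the filing is due 2036-06-13.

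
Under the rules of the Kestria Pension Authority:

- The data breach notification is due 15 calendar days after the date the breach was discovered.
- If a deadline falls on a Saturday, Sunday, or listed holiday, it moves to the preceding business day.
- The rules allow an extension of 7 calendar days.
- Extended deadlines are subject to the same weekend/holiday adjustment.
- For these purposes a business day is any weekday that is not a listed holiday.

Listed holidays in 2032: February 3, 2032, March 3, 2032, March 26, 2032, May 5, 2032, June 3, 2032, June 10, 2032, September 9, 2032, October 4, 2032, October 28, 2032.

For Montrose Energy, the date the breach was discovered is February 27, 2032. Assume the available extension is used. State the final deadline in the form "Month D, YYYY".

Trigger date February 27, 2032 + 15 calendar days = March 13, 2032.
March 13, 2032 is a Saturday; the preceding business day is March 12, 2032 (Friday).
Applying the 7-calendar-day extension: March 12, 2032 + 7 days = March 19, 2032.
March 19, 2032 is a Friday and not a listed holiday, so it stands.
The final due date is March 19, 2032.

March 19, 2032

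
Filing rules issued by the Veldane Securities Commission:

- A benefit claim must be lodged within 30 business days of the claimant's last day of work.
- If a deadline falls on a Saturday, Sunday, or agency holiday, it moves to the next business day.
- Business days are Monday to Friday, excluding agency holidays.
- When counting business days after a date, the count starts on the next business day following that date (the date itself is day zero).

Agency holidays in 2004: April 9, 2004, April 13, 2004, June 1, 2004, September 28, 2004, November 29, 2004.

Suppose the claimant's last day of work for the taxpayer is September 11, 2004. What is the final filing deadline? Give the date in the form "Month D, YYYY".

October 25, 2004

Counting 30 business days after September 11, 2004 (skipping weekends and listed holidays) reaches October 25, 2004.
October 25, 2004 is a Monday and not a listed holiday, so it stands.
Final deadline: October 25, 2004.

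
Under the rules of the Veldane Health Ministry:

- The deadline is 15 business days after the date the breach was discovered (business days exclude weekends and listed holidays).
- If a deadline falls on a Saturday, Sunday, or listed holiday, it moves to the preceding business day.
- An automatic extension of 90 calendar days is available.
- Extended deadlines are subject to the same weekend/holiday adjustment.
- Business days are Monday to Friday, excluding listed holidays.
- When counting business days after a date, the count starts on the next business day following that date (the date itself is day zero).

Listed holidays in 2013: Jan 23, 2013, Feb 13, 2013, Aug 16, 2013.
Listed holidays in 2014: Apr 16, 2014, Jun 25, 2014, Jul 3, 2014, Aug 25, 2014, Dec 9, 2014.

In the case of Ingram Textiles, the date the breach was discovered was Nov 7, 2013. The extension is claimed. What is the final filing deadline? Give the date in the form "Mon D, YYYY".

Starting the day after Nov 7, 2013 and counting 15 business days lands on Nov 28, 2013.
Nov 28, 2013 is a Thursday and not a listed holiday, so it stands.
Add the 90 calendar-day extension to Nov 28, 2013: Feb 26, 2014.
Feb 26, 2014 (Wednesday) is already a business day.
Final deadline: Feb 26, 2014.

Feb 26, 2014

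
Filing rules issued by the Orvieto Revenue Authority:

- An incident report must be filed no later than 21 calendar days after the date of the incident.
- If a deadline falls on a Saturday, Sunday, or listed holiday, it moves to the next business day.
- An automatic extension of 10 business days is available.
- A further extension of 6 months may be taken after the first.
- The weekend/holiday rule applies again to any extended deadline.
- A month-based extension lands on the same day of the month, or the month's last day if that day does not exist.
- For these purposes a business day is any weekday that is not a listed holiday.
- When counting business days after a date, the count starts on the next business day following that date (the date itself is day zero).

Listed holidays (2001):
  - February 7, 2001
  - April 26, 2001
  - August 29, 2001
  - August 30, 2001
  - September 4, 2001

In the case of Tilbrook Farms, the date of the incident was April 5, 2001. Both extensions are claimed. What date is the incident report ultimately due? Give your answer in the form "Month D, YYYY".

Trigger date April 5, 2001 + 21 calendar days = April 26, 2001.
Because April 26, 2001 is a listed holiday, the deadline becomes April 27, 2001 (Friday).
The 10-business-day extension runs from April 27, 2001 to May 11, 2001.
May 11, 2001 (Friday) is already a business day.
Applying the 6 months extension: 6 months after May 11, 2001 is November 11, 2001.
November 11, 2001 falls on a Sunday. Rolling to the next business day gives November 12, 2001, a Monday.
Final deadline: November 12, 2001.

November 12, 2001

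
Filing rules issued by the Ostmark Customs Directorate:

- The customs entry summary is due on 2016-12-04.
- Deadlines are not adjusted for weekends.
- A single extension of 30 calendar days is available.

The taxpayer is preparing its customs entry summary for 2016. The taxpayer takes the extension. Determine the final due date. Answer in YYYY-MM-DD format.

Start from the fixed due date, 2016-12-04.
No adjustment is made for weekends or holidays, so 2016-12-04 stands.
Add the 30 calendar-day extension to 2016-12-04: 2017-01-03.
2017-01-03 is a Tuesday; no weekend or holiday adjustment applies.
So the filing is due 2017-01-03.

2017-01-03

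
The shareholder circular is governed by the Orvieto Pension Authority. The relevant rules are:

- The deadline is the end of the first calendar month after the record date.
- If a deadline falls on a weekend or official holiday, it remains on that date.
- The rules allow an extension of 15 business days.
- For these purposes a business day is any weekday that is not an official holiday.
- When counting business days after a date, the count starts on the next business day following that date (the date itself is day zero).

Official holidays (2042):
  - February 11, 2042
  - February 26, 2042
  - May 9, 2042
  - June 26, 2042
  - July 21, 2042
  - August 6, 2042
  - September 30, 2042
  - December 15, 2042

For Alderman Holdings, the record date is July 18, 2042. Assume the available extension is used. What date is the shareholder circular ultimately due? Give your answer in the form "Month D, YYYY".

September 19, 2042

1 month after July 18, 2042 falls in August 2042; the last day of that month is August 31, 2042.
August 31, 2042 falls on a Sunday. The rules make no weekend/holiday allowance, so it remains August 31, 2042.
The 15-business-day extension runs from August 31, 2042 to September 19, 2042.
No adjustment is made for weekends or holidays, so September 19, 2042 stands.
So the filing is due September 19, 2042.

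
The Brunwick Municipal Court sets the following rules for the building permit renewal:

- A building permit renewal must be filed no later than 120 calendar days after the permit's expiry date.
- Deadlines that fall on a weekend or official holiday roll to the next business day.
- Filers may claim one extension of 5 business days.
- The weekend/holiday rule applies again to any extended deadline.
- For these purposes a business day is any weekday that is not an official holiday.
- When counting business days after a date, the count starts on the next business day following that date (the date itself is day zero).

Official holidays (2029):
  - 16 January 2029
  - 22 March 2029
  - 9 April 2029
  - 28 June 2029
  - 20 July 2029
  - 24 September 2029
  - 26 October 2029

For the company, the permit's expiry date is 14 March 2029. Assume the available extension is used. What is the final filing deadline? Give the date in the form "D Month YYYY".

From 14 March 2029, 120 calendar days later is 12 July 2029.
12 July 2029 (Thursday) is already a business day.
The 5-business-day extension runs from 12 July 2029 to 19 July 2029.
Since 19 July 2029 is a Thursday and not a holiday, the date is unchanged.
The final due date is 19 July 2029.

19 July 2029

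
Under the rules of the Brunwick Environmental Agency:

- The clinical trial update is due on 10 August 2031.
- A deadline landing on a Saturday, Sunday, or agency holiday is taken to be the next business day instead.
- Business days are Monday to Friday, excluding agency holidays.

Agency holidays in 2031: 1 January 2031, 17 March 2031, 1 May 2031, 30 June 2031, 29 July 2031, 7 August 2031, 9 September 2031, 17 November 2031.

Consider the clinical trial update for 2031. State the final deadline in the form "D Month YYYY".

The stated deadline is 10 August 2031.
10 August 2031 is a Sunday, so it moves to the next business day, 11 August 2031 (Monday).
So the filing is due 11 August 2031.

11 August 2031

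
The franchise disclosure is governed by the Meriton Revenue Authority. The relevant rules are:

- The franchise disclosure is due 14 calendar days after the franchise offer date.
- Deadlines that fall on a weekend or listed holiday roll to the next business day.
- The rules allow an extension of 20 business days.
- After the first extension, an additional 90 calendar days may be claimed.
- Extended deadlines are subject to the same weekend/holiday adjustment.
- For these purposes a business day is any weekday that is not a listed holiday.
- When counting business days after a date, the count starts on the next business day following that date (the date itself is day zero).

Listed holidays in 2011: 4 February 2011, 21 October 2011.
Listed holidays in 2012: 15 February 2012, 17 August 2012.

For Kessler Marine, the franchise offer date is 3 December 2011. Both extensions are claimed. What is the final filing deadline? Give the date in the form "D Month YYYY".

14 calendar days after 3 December 2011 is 17 December 2011.
Because 17 December 2011 is a Saturday, the deadline becomes 19 December 2011 (Monday).
Counting 20 further business days from 19 December 2011 reaches 16 January 2012.
16 January 2012 is a Monday and not a listed holiday, so it stands.
Applying the 90-calendar-day extension: 16 January 2012 + 90 days = 15 April 2012.
15 April 2012 is a Sunday; the next business day is 16 April 2012 (Monday).
The final due date is 16 April 2012.

16 April 2012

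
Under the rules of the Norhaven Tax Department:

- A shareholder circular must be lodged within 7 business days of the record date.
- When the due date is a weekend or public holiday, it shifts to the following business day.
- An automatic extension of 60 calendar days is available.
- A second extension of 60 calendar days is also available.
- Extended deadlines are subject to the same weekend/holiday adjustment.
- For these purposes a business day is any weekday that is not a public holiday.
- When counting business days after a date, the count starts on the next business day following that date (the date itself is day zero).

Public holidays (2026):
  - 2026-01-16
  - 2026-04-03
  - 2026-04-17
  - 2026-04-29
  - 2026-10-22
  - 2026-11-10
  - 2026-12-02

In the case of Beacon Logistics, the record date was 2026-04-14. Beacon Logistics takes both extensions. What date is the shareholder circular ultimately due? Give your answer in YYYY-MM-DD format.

2026-08-24

7 business days after 2026-04-14, excluding weekends and holidays, is 2026-04-24.
2026-04-24 falls on a Friday, which is a business day, so no adjustment is needed.
With the 60-day extension, 2026-04-24 becomes 2026-06-23.
2026-06-23 is a Tuesday and not a listed holiday, so it stands.
Applying the 60-calendar-day extension: 2026-06-23 + 60 days = 2026-08-22.
2026-08-22 is a Saturday; the next business day is 2026-08-24 (Monday).
So the filing is due 2026-08-24.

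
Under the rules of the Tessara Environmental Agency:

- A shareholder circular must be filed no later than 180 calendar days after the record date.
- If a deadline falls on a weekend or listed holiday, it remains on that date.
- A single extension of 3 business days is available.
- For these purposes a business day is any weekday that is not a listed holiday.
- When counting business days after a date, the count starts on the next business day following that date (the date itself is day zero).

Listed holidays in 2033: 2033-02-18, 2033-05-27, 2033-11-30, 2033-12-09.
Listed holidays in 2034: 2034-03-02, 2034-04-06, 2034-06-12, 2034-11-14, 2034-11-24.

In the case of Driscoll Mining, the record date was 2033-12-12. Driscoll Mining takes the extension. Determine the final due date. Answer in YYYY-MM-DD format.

Trigger date 2033-12-12 + 180 calendar days = 2034-06-10.
2034-06-10 is a Saturday; no weekend or holiday adjustment applies.
The 3-business-day extension runs from 2034-06-10 to 2034-06-15.
No adjustment is made for weekends or holidays, so 2034-06-15 stands.
The final due date is 2034-06-15.

2034-06-15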